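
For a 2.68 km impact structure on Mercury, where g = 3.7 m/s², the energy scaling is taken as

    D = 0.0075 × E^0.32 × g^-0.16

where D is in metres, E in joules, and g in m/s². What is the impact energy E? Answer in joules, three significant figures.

E ≈ 4.34 × 10^17 J

Rearranging: E = [D / (0.0075 · g^-0.16)]^(1/0.32).
D = 2680 m.
g^-0.16 = 3.7^-0.16 = 0.8111
D / (0.0075 × 0.8111) = 2680 / (6.083 × 10^-3) = 4.406 × 10^5
E = (4.406 × 10^5)^3.125 = 4.341 × 10^17 J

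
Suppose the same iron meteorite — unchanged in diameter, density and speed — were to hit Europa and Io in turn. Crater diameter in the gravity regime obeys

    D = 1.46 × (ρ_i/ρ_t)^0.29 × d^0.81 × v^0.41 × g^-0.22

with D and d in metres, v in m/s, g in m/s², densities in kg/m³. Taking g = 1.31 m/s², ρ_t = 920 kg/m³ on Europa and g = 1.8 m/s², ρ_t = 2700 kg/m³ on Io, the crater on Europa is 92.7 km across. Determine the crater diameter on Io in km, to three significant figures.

The impactor-only factors (d, v, ρ_i) cancel in the ratio, leaving D_Io/D_Europa = (g_Io/g_Europa)^-0.22 · (ρ_t,Europa/ρ_t,Io)^0.29.
(1.8/1.31)^-0.22 = 1.374^-0.22 = 0.9325
(920/2700)^0.29 = 0.3407^0.29 = 0.7318
Ratio = 0.9325 × 0.7318 = 0.6824
D_Io = 0.6824 × 92.7 km = 63.3 km

D ≈ 63.3 km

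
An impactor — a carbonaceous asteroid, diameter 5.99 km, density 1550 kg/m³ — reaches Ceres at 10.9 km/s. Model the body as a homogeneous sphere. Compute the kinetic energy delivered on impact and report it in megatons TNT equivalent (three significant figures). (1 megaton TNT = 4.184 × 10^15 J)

E ≈ 2.48 × 10^6 Mt TNT

d = 5990 m; v = 10900 m/s.
Mass m = (π/6) ρ d³ = (π/6) × 1550 × (5990)³ = 1.744 × 10^14 kg
E = ½ m v² = 0.5 × 1.744 × 10^14 × (10900)² = 1.036 × 10^22 J
   = 1.036 × 10^22 / 4.184×10^15 = 2.476 × 10^6 Mt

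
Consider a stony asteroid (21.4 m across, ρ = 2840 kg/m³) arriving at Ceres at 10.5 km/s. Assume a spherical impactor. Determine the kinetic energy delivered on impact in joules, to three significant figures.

v = 10500 m/s.
Mass m = (π/6) ρ d³ = (π/6) × 2840 × (21.4)³ = 1.457 × 10^7 kg
E = ½ m v² = 0.5 × 1.457 × 10^7 × (10500)² = 8.032 × 10^14 J

E ≈ 8.03 × 10^14 J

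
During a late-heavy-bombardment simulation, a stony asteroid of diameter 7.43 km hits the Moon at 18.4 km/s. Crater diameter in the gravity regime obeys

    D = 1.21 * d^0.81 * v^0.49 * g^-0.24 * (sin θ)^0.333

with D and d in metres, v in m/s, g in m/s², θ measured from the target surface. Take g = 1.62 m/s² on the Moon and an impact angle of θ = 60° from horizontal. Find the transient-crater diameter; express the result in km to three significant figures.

D ≈ 173 km

In SI units: d = 7430 m, v = 18400 m/s.
d^0.81 = 7430^0.81 = 1366
v^0.49 = 18400^0.49 = 123.0
g^-0.24 = 1.62^-0.24 = 0.8907
(sin 60°)^0.333 = 0.8660^0.333 = 0.9532
D = 1.21 × 1366 × 123.0 × 0.8907 × 0.9532 = 1.726 × 10^5 m
   = 172.6 km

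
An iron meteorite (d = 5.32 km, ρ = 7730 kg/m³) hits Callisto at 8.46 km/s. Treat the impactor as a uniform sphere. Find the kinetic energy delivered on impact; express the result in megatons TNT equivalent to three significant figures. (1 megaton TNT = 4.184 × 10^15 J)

d = 5320 m; v = 8460 m/s.
Mass m = (π/6) ρ d³ = (π/6) × 7730 × (5320)³ = 6.094 × 10^14 kg
E = ½ m v² = 0.5 × 6.094 × 10^14 × (8460)² = 2.181 × 10^22 J
   = 2.181 × 10^22 / 4.184×10^15 = 5.213 × 10^6 Mt

E ≈ 5.21 × 10^6 Mt TNT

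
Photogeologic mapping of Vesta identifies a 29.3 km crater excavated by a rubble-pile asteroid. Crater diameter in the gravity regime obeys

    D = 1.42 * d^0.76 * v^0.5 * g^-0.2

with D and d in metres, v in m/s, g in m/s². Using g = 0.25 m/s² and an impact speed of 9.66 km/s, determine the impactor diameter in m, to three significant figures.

Rearranging for d: d = [D / (1.42 · 9660^0.5 · 0.25^-0.2)]^(1/0.76).
D = 29300 m.
9660^0.5 = 98.29
0.25^-0.2 = 1.320
Denominator = 1.42 × 98.29 × 1.320 = 184.2
D / 184.2 = 29300 / 184.2 = 159.1
d = 159.1^(1/0.76) = 159.1^1.3158 = 788.8 m

d ≈ 789 m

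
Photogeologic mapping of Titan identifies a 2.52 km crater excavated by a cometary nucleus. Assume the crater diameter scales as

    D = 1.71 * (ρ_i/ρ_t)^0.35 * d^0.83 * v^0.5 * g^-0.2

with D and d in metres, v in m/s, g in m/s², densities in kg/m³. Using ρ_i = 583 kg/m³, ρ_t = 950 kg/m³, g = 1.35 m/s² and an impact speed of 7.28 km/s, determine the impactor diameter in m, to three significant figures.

Rearranging for d: d = [D / (1.71 · (583/950)^0.35 · 7280^0.5 · 1.35^-0.2)]^(1/0.83).
D = 2520 m.
(583/950)^0.35 = 0.8429
7280^0.5 = 85.32
1.35^-0.2 = 0.9417
Denominator = 1.71 × 0.8429 × 85.32 × 0.9417 = 115.8
D / 115.8 = 2520 / 115.8 = 21.76
d = 21.76^(1/0.83) = 21.76^1.2048 = 40.89 m

d ≈ 40.9 m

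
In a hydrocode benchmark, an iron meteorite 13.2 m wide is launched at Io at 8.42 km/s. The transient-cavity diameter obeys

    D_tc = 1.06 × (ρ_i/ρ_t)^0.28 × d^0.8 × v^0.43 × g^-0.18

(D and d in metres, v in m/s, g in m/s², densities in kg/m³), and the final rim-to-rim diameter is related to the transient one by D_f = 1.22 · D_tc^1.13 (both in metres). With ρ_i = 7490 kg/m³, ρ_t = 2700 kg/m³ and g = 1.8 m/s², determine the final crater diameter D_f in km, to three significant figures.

v = 8420 m/s.
(ρ_i/ρ_t)^0.28 = (7490/2700)^0.28 = 1.331
d^0.8 = 13.2^0.8 = 7.879
v^0.43 = 8420^0.43 = 48.74
g^-0.18 = 1.8^-0.18 = 0.8996
D_tc = 1.06 × 1.331 × 7.879 × 48.74 × 0.8996 = 487.4 m
D_f = 1.22 × (487.4)^1.13 = 1329 m
     = 1.329 km

D_f ≈ 1.33 km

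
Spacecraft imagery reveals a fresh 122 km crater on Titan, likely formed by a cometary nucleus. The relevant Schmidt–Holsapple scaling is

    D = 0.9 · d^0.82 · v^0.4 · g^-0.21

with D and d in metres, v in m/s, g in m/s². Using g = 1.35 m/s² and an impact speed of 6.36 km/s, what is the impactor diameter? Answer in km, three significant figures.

d ≈ 27.3 km

Rearranging for d: d = [D / (0.9 · 6360^0.4 · 1.35^-0.21)]^(1/0.82).
D = 122000 m.
6360^0.4 = 33.22
1.35^-0.21 = 0.9389
Denominator = 0.9 × 33.22 × 0.9389 = 28.07
D / 28.07 = 122000 / 28.07 = 4346
d = 4346^(1/0.82) = 4346^1.2195 = 27331 m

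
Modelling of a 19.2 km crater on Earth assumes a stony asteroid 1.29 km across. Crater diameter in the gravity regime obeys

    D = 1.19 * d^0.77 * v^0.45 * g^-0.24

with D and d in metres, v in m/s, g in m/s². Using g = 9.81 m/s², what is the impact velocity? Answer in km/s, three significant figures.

v ≈ 36.0 km/s

Rearranging for v: v = [D / (1.19 · 1290^0.77 · 9.81^-0.24)]^(1/0.45).
D = 19200 m.
1290^0.77 = 248.4
9.81^-0.24 = 0.5781
Denominator = 1.19 × 248.4 × 0.5781 = 170.9
D / 170.9 = 19200 / 170.9 = 112.3
v = 112.3^(1/0.45) = 112.3^2.2222 = 36004 m/s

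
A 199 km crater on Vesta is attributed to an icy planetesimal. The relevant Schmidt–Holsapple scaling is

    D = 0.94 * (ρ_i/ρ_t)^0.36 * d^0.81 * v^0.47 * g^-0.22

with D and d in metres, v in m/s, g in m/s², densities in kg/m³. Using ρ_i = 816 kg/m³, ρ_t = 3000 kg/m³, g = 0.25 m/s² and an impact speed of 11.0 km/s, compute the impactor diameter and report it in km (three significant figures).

Rearranging for d: d = [D / (0.94 · (816/3000)^0.36 · 11000^0.47 · 0.25^-0.22)]^(1/0.81).
D = 199000 m.
(816/3000)^0.36 = 0.6258
11000^0.47 = 79.33
0.25^-0.22 = 1.357
Denominator = 0.94 × 0.6258 × 79.33 × 1.357 = 63.33
D / 63.33 = 199000 / 63.33 = 3142
d = 3142^(1/0.81) = 3142^1.2346 = 20780 m

d ≈ 20.8 km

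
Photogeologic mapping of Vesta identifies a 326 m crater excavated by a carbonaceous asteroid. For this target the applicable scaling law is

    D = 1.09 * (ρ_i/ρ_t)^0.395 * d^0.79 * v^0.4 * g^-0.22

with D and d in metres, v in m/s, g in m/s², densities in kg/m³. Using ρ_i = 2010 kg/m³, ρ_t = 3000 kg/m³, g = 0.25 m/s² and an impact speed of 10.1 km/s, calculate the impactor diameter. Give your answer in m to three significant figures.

Rearranging for d: d = [D / (1.09 · (2010/3000)^0.395 · 10100^0.4 · 0.25^-0.22)]^(1/0.79).
(2010/3000)^0.395 = 0.8537
10100^0.4 = 39.97
0.25^-0.22 = 1.357
Denominator = 1.09 × 0.8537 × 39.97 × 1.357 = 50.47
D / 50.47 = 326 / 50.47 = 6.459
d = 6.459^(1/0.79) = 6.459^1.2658 = 10.60 m

d ≈ 10.6 m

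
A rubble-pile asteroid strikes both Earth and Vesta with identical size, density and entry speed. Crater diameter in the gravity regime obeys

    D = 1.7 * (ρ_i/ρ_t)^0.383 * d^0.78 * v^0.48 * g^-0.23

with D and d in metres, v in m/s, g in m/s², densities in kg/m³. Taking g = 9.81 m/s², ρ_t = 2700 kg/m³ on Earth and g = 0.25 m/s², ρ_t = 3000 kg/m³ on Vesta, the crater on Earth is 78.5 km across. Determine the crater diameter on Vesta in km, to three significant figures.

D ≈ 175 km

The impactor-only factors (d, v, ρ_i) cancel in the ratio, leaving D_Vesta/D_Earth = (g_Vesta/g_Earth)^-0.23 · (ρ_t,Earth/ρ_t,Vesta)^0.383.
(0.25/9.81)^-0.23 = 0.02548^-0.23 = 2.326
(2700/3000)^0.383 = 0.9000^0.383 = 0.9605
Ratio = 2.326 × 0.9605 = 2.234
D_Vesta = 2.234 × 78.5 km = 175 km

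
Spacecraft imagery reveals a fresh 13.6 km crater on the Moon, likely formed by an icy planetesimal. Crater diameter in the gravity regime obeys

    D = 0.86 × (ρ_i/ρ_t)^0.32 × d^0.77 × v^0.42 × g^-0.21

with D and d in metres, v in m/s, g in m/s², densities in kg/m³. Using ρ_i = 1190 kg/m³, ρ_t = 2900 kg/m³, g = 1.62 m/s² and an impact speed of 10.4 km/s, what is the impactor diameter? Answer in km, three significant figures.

Rearranging for d: d = [D / (0.86 · (1190/2900)^0.32 · 10400^0.42 · 1.62^-0.21)]^(1/0.77).
D = 13600 m.
(1190/2900)^0.32 = 0.7520
10400^0.42 = 48.66
1.62^-0.21 = 0.9037
Denominator = 0.86 × 0.7520 × 48.66 × 0.9037 = 28.44
D / 28.44 = 13600 / 28.44 = 478.2
d = 478.2^(1/0.77) = 478.2^1.2987 = 3020 m

d ≈ 3.02 km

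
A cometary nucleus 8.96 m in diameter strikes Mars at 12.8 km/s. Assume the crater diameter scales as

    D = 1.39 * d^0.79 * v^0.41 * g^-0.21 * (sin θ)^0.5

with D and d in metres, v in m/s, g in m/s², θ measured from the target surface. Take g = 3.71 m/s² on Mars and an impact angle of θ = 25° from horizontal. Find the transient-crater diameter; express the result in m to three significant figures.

D ≈ 187 m

In SI units: v = 12800 m/s.
d^0.79 = 8.96^0.79 = 5.654
v^0.41 = 12800^0.41 = 48.30
g^-0.21 = 3.71^-0.21 = 0.7593
(sin 25°)^0.5 = 0.4226^0.5 = 0.6501
D = 1.39 × 5.654 × 48.30 × 0.7593 × 0.6501 = 187.4 m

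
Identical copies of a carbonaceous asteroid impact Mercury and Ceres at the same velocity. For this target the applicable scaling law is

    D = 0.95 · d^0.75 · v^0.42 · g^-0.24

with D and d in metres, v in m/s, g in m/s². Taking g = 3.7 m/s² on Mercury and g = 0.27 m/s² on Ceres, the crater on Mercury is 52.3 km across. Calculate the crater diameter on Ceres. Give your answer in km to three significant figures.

D ≈ 98.0 km

All impactor-dependent factors cancel in the ratio, leaving D_Ceres/D_Mercury = (g_Ceres/g_Mercury)^-0.24.
(0.27/3.7)^-0.24 = 0.07297^-0.24 = 1.874
D_Ceres = 1.874 × 52.3 km = 98.0 km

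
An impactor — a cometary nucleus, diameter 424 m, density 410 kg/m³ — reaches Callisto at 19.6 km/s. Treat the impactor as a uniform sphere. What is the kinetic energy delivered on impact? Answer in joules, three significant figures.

v = 19600 m/s.
Mass m = (π/6) ρ d³ = (π/6) × 410 × (424)³ = 1.636 × 10^10 kg
E = ½ m v² = 0.5 × 1.636 × 10^10 × (19600)² = 3.142 × 10^18 J

E ≈ 3.14 × 10^18 J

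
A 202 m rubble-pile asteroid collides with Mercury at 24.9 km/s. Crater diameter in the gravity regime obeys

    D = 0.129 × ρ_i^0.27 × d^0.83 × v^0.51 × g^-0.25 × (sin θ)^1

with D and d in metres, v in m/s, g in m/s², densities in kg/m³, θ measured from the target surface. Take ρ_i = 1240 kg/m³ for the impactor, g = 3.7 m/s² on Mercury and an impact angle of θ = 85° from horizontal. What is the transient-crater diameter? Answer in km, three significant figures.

In SI units: v = 24900 m/s.
ρ_i^0.27 = 1240^0.27 = 6.843
d^0.83 = 202^0.83 = 81.93
v^0.51 = 24900^0.51 = 174.6
g^-0.25 = 3.7^-0.25 = 0.7210
(sin 85°)^1 = 0.9962^1 = 0.9962
D = 0.129 × 6.843 × 81.93 × 174.6 × 0.7210 × 0.9962 = 9070 m
   = 9.070 km

D ≈ 9.07 km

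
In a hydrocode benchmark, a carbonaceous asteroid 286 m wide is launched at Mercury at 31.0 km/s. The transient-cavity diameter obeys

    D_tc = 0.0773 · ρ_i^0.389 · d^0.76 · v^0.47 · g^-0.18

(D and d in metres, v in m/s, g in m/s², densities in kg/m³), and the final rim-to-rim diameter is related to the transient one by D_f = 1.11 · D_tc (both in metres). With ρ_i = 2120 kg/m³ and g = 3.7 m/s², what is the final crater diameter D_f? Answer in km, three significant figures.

D_f ≈ 12.7 km

v = 31000 m/s.
ρ_i^0.389 = 2120^0.389 = 19.68
d^0.76 = 286^0.76 = 73.59
v^0.47 = 31000^0.47 = 129.1
g^-0.18 = 3.7^-0.18 = 0.7902
D_tc = 0.0773 × 19.68 × 73.59 × 129.1 × 0.7902 = 11420 m
D_f = 1.11 × 11420 = 12676 m
     = 12.68 km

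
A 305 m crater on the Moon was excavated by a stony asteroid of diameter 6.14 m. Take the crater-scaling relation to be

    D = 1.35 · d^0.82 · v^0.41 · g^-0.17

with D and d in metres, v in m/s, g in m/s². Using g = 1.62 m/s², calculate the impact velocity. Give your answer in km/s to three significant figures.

v ≈ 17.9 km/s

Rearranging for v: v = [D / (1.35 · 6.14^0.82 · 1.62^-0.17)]^(1/0.41).
6.14^0.82 = 4.429
1.62^-0.17 = 0.9213
Denominator = 1.35 × 4.429 × 0.9213 = 5.509
D / 5.509 = 305 / 5.509 = 55.36
v = 55.36^(1/0.41) = 55.36^2.439 = 17851 m/s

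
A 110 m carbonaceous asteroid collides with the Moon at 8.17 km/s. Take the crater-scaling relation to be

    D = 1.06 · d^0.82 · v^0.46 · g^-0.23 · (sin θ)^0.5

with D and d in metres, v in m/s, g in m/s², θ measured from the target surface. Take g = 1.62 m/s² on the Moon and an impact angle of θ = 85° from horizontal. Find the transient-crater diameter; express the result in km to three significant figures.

In SI units: v = 8170 m/s.
d^0.82 = 110^0.82 = 47.20
v^0.46 = 8170^0.46 = 63.04
g^-0.23 = 1.62^-0.23 = 0.8950
(sin 85°)^0.5 = 0.9962^0.5 = 0.9981
D = 1.06 × 47.20 × 63.04 × 0.8950 × 0.9981 = 2817 m
   = 2.817 km

D ≈ 2.82 km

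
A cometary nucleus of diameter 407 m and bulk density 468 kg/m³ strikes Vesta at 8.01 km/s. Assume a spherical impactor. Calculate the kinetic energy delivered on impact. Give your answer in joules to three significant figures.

v = 8010 m/s.
Mass m = (π/6) ρ d³ = (π/6) × 468 × (407)³ = 1.652 × 10^10 kg
E = ½ m v² = 0.5 × 1.652 × 10^10 × (8010)² = 5.300 × 10^17 J

E ≈ 5.30 × 10^17 J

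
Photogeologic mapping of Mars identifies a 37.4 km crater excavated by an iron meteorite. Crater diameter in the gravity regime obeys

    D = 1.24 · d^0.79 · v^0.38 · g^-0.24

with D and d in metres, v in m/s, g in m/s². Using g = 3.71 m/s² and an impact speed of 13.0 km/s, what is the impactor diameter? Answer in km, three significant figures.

Rearranging for d: d = [D / (1.24 · 13000^0.38 · 3.71^-0.24)]^(1/0.79).
D = 37400 m.
13000^0.38 = 36.58
3.71^-0.24 = 0.7300
Denominator = 1.24 × 36.58 × 0.7300 = 33.11
D / 33.11 = 37400 / 33.11 = 1130
d = 1130^(1/0.79) = 1130^1.2658 = 7321 m

d ≈ 7.32 km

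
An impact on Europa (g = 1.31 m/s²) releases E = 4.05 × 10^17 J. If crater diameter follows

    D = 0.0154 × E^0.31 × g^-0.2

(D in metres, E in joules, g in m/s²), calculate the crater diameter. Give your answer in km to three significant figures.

D ≈ 4.19 km

E^0.31 = (4.05 × 10^17)^0.31 = 2.873 × 10^5
g^-0.2 = 1.31^-0.2 = 0.9474
D = 0.0154 × 2.873 × 10^5 × 0.9474 = 4192 m
   = 4.192 km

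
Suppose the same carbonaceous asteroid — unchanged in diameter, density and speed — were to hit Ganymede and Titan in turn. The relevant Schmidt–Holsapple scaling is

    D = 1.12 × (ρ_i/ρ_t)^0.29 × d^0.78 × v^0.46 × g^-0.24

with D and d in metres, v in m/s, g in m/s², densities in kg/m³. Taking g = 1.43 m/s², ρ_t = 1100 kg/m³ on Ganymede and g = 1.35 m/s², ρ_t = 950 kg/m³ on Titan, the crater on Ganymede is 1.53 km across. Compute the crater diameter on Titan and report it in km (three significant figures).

D ≈ 1.62 km

The impactor-only factors (d, v, ρ_i) cancel in the ratio, leaving D_Titan/D_Ganymede = (g_Titan/g_Ganymede)^-0.24 · (ρ_t,Ganymede/ρ_t,Titan)^0.29.
(1.35/1.43)^-0.24 = 0.9441^-0.24 = 1.014
(1100/950)^0.29 = 1.158^0.29 = 1.043
Ratio = 1.014 × 1.043 = 1.058
D_Titan = 1.058 × 1.53 km = 1.62 km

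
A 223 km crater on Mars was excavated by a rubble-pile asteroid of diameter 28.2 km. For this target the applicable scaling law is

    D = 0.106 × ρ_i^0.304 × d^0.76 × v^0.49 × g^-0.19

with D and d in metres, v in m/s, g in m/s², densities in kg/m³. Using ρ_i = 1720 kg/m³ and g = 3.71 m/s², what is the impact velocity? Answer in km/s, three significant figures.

Rearranging for v: v = [D / (0.106 · 1720^0.304 · 28200^0.76 · 3.71^-0.19)]^(1/0.49).
D = 223000 m.
1720^0.304 = 9.629
28200^0.76 = 2411
3.71^-0.19 = 0.7795
Denominator = 0.106 × 9.629 × 2411 × 0.7795 = 1918
D / 1918 = 223000 / 1918 = 116.3
v = 116.3^(1/0.49) = 116.3^2.0408 = 16422 m/s

v ≈ 16.4 km/s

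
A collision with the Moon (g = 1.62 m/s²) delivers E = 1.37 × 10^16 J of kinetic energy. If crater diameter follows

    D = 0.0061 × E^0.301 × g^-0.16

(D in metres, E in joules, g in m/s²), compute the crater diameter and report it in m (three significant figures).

D ≈ 406 m

E^0.301 = (1.37 × 10^16)^0.301 = 7.197 × 10^4
g^-0.16 = 1.62^-0.16 = 0.9257
D = 0.0061 × 7.197 × 10^4 × 0.9257 = 406.4 m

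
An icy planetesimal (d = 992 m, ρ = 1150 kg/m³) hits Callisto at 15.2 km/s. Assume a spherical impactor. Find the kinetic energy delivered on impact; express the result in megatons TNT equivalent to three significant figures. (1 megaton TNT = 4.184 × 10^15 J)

E ≈ 16200 Mt TNT

v = 15200 m/s.
Mass m = (π/6) ρ d³ = (π/6) × 1150 × (992)³ = 5.878 × 10^11 kg
E = ½ m v² = 0.5 × 5.878 × 10^11 × (15200)² = 6.790 × 10^19 J
   = 6.790 × 10^19 / 4.184×10^15 = 16228 Mt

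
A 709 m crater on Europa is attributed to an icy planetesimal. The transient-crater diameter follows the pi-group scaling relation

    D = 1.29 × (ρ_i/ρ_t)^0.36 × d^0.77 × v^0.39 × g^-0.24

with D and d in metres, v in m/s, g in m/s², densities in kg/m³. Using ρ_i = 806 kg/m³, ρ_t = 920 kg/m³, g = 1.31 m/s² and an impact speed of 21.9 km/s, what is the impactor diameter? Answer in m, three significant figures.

Rearranging for d: d = [D / (1.29 · (806/920)^0.36 · 21900^0.39 · 1.31^-0.24)]^(1/0.77).
(806/920)^0.36 = 0.9535
21900^0.39 = 49.29
1.31^-0.24 = 0.9372
Denominator = 1.29 × 0.9535 × 49.29 × 0.9372 = 56.82
D / 56.82 = 709 / 56.82 = 12.48
d = 12.48^(1/0.77) = 12.48^1.2987 = 26.52 m

d ≈ 26.5 m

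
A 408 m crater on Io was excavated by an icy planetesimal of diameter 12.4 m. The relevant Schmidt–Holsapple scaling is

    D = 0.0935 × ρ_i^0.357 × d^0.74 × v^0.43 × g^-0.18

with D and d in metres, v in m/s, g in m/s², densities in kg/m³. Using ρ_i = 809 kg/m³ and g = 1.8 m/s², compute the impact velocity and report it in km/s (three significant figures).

v ≈ 18.9 km/s

Rearranging for v: v = [D / (0.0935 · 809^0.357 · 12.4^0.74 · 1.8^-0.18)]^(1/0.43).
809^0.357 = 10.92
12.4^0.74 = 6.444
1.8^-0.18 = 0.8996
Denominator = 0.0935 × 10.92 × 6.444 × 0.8996 = 5.919
D / 5.919 = 408 / 5.919 = 68.93
v = 68.93^(1/0.43) = 68.93^2.3256 = 18854 m/s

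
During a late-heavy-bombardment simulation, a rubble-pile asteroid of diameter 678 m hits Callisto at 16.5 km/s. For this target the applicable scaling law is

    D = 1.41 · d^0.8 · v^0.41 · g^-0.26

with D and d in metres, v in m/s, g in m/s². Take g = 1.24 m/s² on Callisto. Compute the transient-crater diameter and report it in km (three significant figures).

D ≈ 13.2 km

In SI units: v = 16500 m/s.
d^0.8 = 678^0.8 = 184.1
v^0.41 = 16500^0.41 = 53.60
g^-0.26 = 1.24^-0.26 = 0.9456
D = 1.41 × 184.1 × 53.60 × 0.9456 = 13157 m
   = 13.16 km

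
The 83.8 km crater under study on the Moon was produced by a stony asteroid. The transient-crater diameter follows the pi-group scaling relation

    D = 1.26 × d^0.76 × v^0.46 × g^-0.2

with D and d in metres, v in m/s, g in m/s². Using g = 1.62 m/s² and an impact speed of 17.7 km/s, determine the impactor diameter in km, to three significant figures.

Rearranging for d: d = [D / (1.26 · 17700^0.46 · 1.62^-0.2)]^(1/0.76).
D = 83800 m.
17700^0.46 = 89.96
1.62^-0.2 = 0.9080
Denominator = 1.26 × 89.96 × 0.9080 = 102.9
D / 102.9 = 83800 / 102.9 = 814.4
d = 814.4^(1/0.76) = 814.4^1.3158 = 6762 m

d ≈ 6.76 km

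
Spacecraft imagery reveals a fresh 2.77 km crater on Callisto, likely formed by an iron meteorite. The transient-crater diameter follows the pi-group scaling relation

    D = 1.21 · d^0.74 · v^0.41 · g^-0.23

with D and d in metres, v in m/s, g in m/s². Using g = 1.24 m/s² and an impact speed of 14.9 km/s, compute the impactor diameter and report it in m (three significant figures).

d ≈ 181 m

Rearranging for d: d = [D / (1.21 · 14900^0.41 · 1.24^-0.23)]^(1/0.74).
D = 2770 m.
14900^0.41 = 51.41
1.24^-0.23 = 0.9517
Denominator = 1.21 × 51.41 × 0.9517 = 59.20
D / 59.20 = 2770 / 59.20 = 46.79
d = 46.79^(1/0.74) = 46.79^1.3514 = 180.7 m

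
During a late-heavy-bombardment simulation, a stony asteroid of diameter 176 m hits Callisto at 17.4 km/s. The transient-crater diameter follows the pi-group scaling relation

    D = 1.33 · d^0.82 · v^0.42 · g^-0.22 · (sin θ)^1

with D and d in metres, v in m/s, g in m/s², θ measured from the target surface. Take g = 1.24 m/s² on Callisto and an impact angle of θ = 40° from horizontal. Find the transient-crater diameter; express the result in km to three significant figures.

D ≈ 3.42 km

In SI units: v = 17400 m/s.
d^0.82 = 176^0.82 = 69.39
v^0.42 = 17400^0.42 = 60.40
g^-0.22 = 1.24^-0.22 = 0.9538
(sin 40°)^1 = 0.6428^1 = 0.6428
D = 1.33 × 69.39 × 60.40 × 0.9538 × 0.6428 = 3418 m
   = 3.418 km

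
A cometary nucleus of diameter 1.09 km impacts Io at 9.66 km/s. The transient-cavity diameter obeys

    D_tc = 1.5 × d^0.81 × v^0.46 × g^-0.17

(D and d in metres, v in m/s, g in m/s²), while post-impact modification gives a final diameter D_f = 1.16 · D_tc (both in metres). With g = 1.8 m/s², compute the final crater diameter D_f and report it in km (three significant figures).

D_f ≈ 30.9 km

In SI: d = 1090 m, v = 9660 m/s.
d^0.81 = 1090^0.81 = 288.6
v^0.46 = 9660^0.46 = 68.09
g^-0.17 = 1.8^-0.17 = 0.9049
D_tc = 1.5 × 288.6 × 68.09 × 0.9049 = 26670 m
D_f = 1.16 × 26670 = 30937 m
     = 30.94 km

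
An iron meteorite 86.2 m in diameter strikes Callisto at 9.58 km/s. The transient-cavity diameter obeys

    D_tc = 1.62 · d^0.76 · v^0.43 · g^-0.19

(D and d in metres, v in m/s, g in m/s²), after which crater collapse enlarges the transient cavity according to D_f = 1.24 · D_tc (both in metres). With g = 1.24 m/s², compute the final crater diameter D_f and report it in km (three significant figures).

v = 9580 m/s.
d^0.76 = 86.2^0.76 = 29.58
v^0.43 = 9580^0.43 = 51.52
g^-0.19 = 1.24^-0.19 = 0.9600
D_tc = 1.62 × 29.58 × 51.52 × 0.9600 = 2370 m
D_f = 1.24 × 2370 = 2939 m
     = 2.939 km

D_f ≈ 2.94 km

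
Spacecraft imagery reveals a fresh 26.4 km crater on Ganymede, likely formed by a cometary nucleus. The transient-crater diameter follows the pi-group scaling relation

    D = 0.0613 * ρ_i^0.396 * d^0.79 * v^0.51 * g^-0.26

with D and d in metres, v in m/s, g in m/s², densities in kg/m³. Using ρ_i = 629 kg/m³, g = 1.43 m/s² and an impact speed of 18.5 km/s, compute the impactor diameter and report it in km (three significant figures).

d ≈ 1.06 km

Rearranging for d: d = [D / (0.0613 · 629^0.396 · 18500^0.51 · 1.43^-0.26)]^(1/0.79).
D = 26400 m.
629^0.396 = 12.83
18500^0.51 = 150.1
1.43^-0.26 = 0.9112
Denominator = 0.0613 × 12.83 × 150.1 × 0.9112 = 107.6
D / 107.6 = 26400 / 107.6 = 245.4
d = 245.4^(1/0.79) = 245.4^1.2658 = 1060 m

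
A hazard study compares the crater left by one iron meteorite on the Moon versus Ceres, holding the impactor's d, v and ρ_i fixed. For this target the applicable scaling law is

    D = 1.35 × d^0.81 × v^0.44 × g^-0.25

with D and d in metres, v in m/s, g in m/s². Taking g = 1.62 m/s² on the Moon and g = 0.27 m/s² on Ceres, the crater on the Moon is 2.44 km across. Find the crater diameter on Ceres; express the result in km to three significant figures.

D ≈ 3.82 km

All impactor-dependent factors cancel in the ratio, leaving D_Ceres/D_Moon = (g_Ceres/g_Moon)^-0.25.
(0.27/1.62)^-0.25 = 0.1667^-0.25 = 1.565
D_Ceres = 1.565 × 2.44 km = 3.82 km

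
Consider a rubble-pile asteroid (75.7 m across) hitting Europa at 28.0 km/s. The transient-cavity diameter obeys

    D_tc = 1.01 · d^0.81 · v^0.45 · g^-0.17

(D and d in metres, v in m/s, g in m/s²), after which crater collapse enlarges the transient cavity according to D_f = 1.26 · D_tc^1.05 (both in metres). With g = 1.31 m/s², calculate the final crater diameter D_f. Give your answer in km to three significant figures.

D_f ≈ 6.07 km

v = 28000 m/s.
d^0.81 = 75.7^0.81 = 33.27
v^0.45 = 28000^0.45 = 100.3
g^-0.17 = 1.31^-0.17 = 0.9551
D_tc = 1.01 × 33.27 × 100.3 × 0.9551 = 3219 m
D_f = 1.26 × (3219)^1.05 = 6074 m
     = 6.074 km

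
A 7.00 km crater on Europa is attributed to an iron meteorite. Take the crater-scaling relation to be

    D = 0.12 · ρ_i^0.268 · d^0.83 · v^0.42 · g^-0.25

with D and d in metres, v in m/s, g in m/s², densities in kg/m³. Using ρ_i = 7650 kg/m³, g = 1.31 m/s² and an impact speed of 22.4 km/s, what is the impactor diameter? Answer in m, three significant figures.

Rearranging for d: d = [D / (0.12 · 7650^0.268 · 22400^0.42 · 1.31^-0.25)]^(1/0.83).
D = 7000 m.
7650^0.268 = 10.99
22400^0.42 = 67.16
1.31^-0.25 = 0.9347
Denominator = 0.12 × 10.99 × 67.16 × 0.9347 = 82.79
D / 82.79 = 7000 / 82.79 = 84.55
d = 84.55^(1/0.83) = 84.55^1.2048 = 209.8 m

d ≈ 210 m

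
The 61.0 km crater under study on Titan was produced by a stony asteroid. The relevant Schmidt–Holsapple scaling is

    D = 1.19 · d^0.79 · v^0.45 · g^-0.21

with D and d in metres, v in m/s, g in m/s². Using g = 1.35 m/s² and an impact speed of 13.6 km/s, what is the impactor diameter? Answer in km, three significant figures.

Rearranging for d: d = [D / (1.19 · 13600^0.45 · 1.35^-0.21)]^(1/0.79).
D = 61000 m.
13600^0.45 = 72.46
1.35^-0.21 = 0.9389
Denominator = 1.19 × 72.46 × 0.9389 = 80.96
D / 80.96 = 61000 / 80.96 = 753.5
d = 753.5^(1/0.79) = 753.5^1.2658 = 4383 m

d ≈ 4.38 km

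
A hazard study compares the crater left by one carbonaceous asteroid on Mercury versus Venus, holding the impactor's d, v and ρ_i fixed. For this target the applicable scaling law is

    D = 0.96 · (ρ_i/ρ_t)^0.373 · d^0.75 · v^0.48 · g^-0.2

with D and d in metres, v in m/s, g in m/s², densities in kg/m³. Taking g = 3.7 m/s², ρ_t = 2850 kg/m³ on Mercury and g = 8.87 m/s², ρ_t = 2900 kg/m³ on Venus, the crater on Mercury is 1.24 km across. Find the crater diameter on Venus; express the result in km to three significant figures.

The impactor-only factors (d, v, ρ_i) cancel in the ratio, leaving D_Venus/D_Mercury = (g_Venus/g_Mercury)^-0.2 · (ρ_t,Mercury/ρ_t,Venus)^0.373.
(8.87/3.7)^-0.2 = 2.397^-0.2 = 0.8396
(2850/2900)^0.373 = 0.9828^0.373 = 0.9935
Ratio = 0.8396 × 0.9935 = 0.8341
D_Venus = 0.8341 × 1.24 km = 1.03 km

D ≈ 1.03 km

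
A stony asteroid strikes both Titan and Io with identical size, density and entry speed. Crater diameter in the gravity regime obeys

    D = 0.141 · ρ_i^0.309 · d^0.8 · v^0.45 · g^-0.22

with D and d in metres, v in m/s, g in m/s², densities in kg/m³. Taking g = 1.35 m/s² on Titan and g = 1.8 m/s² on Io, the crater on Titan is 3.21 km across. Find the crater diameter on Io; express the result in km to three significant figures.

All impactor-dependent factors cancel in the ratio, leaving D_Io/D_Titan = (g_Io/g_Titan)^-0.22.
(1.8/1.35)^-0.22 = 1.333^-0.22 = 0.9387
D_Io = 0.9387 × 3.21 km = 3.01 km

D ≈ 3.01 km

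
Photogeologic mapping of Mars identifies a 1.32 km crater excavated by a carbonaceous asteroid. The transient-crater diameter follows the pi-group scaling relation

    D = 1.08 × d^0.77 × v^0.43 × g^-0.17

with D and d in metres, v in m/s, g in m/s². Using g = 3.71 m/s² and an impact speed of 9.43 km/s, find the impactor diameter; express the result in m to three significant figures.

Rearranging for d: d = [D / (1.08 · 9430^0.43 · 3.71^-0.17)]^(1/0.77).
D = 1320 m.
9430^0.43 = 51.17
3.71^-0.17 = 0.8002
Denominator = 1.08 × 51.17 × 0.8002 = 44.22
D / 44.22 = 1320 / 44.22 = 29.85
d = 29.85^(1/0.77) = 29.85^1.2987 = 82.32 m

d ≈ 82.3 m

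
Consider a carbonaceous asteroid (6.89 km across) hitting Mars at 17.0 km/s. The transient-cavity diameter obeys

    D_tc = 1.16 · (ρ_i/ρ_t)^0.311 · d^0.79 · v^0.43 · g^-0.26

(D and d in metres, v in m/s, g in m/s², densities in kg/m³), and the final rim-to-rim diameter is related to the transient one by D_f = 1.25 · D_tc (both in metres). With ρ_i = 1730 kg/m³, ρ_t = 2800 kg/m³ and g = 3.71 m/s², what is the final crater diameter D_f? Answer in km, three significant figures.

In SI: d = 6890 m, v = 17000 m/s.
(ρ_i/ρ_t)^0.311 = (1730/2800)^0.311 = 0.8609
d^0.79 = 6890^0.79 = 1077
v^0.43 = 17000^0.43 = 65.93
g^-0.26 = 3.71^-0.26 = 0.7112
D_tc = 1.16 × 0.8609 × 1077 × 65.93 × 0.7112 = 50430 m
D_f = 1.25 × 50430 = 63038 m
     = 63.04 km

D_f ≈ 63.0 km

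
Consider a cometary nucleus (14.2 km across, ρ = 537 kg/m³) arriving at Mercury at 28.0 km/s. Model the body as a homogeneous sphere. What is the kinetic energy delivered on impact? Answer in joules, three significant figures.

E ≈ 3.16 × 10^23 J

d = 14200 m; v = 28000 m/s.
Mass m = (π/6) ρ d³ = (π/6) × 537 × (14200)³ = 8.051 × 10^14 kg
E = ½ m v² = 0.5 × 8.051 × 10^14 × (28000)² = 3.156 × 10^23 J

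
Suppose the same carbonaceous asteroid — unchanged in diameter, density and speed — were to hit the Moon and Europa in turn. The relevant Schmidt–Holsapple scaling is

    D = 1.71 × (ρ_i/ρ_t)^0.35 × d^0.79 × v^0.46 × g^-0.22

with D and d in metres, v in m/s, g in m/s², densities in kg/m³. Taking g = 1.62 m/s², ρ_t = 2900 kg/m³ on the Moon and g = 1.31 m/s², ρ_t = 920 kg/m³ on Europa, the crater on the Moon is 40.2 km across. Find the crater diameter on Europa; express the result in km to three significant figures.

The impactor-only factors (d, v, ρ_i) cancel in the ratio, leaving D_Europa/D_Moon = (g_Europa/g_Moon)^-0.22 · (ρ_t,Moon/ρ_t,Europa)^0.35.
(1.31/1.62)^-0.22 = 0.8086^-0.22 = 1.048
(2900/920)^0.35 = 3.152^0.35 = 1.495
Ratio = 1.048 × 1.495 = 1.567
D_Europa = 1.567 × 40.2 km = 63.0 km

D ≈ 63.0 km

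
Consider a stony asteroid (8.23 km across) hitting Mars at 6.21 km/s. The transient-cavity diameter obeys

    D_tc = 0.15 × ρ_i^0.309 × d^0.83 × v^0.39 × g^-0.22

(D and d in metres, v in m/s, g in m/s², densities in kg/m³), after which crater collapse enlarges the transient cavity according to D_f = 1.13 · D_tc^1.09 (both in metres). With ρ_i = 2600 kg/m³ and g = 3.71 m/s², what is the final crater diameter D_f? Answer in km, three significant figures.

In SI: d = 8230 m, v = 6210 m/s.
ρ_i^0.309 = 2600^0.309 = 11.36
d^0.83 = 8230^0.83 = 1777
v^0.39 = 6210^0.39 = 30.15
g^-0.22 = 3.71^-0.22 = 0.7494
D_tc = 0.15 × 11.36 × 1777 × 30.15 × 0.7494 = 68420 m
D_f = 1.13 × (68420)^1.09 = 2.106 × 10^5 m
     = 210.6 km

D_f ≈ 211 km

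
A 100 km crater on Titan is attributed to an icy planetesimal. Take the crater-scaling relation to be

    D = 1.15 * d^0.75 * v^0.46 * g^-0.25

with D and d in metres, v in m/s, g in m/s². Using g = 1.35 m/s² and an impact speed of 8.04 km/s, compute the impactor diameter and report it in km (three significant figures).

d ≈ 17.1 km

Rearranging for d: d = [D / (1.15 · 8040^0.46 · 1.35^-0.25)]^(1/0.75).
D = 100000 m.
8040^0.46 = 62.58
1.35^-0.25 = 0.9277
Denominator = 1.15 × 62.58 × 0.9277 = 66.76
D / 66.76 = 100000 / 66.76 = 1498
d = 1498^(1/0.75) = 1498^1.3333 = 17136 m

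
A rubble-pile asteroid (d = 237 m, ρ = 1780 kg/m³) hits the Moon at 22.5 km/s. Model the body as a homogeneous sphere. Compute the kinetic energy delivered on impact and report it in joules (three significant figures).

v = 22500 m/s.
Mass m = (π/6) ρ d³ = (π/6) × 1780 × (237)³ = 1.241 × 10^10 kg
E = ½ m v² = 0.5 × 1.241 × 10^10 × (22500)² = 3.141 × 10^18 J

E ≈ 3.14 × 10^18 J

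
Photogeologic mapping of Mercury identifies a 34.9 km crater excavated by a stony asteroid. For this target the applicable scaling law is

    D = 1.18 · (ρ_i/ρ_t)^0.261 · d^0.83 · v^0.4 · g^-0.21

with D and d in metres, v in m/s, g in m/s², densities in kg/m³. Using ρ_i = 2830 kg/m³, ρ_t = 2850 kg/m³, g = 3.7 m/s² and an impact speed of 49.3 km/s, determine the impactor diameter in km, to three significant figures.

d ≈ 1.86 km

Rearranging for d: d = [D / (1.18 · (2830/2850)^0.261 · 49300^0.4 · 3.7^-0.21)]^(1/0.83).
D = 34900 m.
(2830/2850)^0.261 = 0.9982
49300^0.4 = 75.36
3.7^-0.21 = 0.7598
Denominator = 1.18 × 0.9982 × 75.36 × 0.7598 = 67.44
D / 67.44 = 34900 / 67.44 = 517.5
d = 517.5^(1/0.83) = 517.5^1.2048 = 1861 m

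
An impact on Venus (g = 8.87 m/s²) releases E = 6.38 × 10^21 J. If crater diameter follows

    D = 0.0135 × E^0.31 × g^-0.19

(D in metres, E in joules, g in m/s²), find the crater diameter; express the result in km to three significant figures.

D ≈ 51.3 km

E^0.31 = (6.38 × 10^21)^0.31 = 5.748 × 10^6
g^-0.19 = 8.87^-0.19 = 0.6605
D = 0.0135 × 5.748 × 10^6 × 0.6605 = 51253 m
   = 51.25 km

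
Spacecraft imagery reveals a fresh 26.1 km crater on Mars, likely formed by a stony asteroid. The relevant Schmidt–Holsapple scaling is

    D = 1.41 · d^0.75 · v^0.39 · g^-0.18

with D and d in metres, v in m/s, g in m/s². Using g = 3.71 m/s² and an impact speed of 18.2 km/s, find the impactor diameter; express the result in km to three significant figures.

Rearranging for d: d = [D / (1.41 · 18200^0.39 · 3.71^-0.18)]^(1/0.75).
D = 26100 m.
18200^0.39 = 45.86
3.71^-0.18 = 0.7898
Denominator = 1.41 × 45.86 × 0.7898 = 51.07
D / 51.07 = 26100 / 51.07 = 511.1
d = 511.1^(1/0.75) = 511.1^1.3333 = 4086 m

d ≈ 4.09 km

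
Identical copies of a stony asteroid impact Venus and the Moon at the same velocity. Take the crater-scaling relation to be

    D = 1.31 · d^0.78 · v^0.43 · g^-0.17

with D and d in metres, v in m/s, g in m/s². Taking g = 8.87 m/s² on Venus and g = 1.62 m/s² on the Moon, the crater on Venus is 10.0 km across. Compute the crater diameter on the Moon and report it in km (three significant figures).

All impactor-dependent factors cancel in the ratio, leaving D_Moon/D_Venus = (g_Moon/g_Venus)^-0.17.
(1.62/8.87)^-0.17 = 0.1826^-0.17 = 1.335
D_Moon = 1.335 × 10.0 km = 13.3 km

D ≈ 13.3 km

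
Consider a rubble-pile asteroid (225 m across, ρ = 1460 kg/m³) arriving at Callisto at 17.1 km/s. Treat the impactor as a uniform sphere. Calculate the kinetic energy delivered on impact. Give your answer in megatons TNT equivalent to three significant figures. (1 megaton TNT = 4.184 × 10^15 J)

v = 17100 m/s.
Mass m = (π/6) ρ d³ = (π/6) × 1460 × (225)³ = 8.708 × 10^9 kg
E = ½ m v² = 0.5 × 8.708 × 10^9 × (17100)² = 1.273 × 10^18 J
   = 1.273 × 10^18 / 4.184×10^15 = 304.3 Mt

E ≈ 304 Mt TNT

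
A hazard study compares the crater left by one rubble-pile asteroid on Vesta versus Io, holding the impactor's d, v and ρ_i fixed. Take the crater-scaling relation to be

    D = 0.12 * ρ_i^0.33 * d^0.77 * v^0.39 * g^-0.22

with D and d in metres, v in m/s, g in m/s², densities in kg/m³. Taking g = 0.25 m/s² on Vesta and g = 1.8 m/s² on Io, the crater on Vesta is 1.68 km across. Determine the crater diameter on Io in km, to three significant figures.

All impactor-dependent factors cancel in the ratio, leaving D_Io/D_Vesta = (g_Io/g_Vesta)^-0.22.
(1.8/0.25)^-0.22 = 7.200^-0.22 = 0.6477
D_Io = 0.6477 × 1.68 km = 1.09 km

D ≈ 1.09 km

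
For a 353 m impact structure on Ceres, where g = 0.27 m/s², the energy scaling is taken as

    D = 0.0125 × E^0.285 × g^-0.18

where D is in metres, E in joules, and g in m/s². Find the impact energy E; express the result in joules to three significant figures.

Rearranging: E = [D / (0.0125 · g^-0.18)]^(1/0.285).
g^-0.18 = 0.27^-0.18 = 1.266
D / (0.0125 × 1.266) = 353 / (0.01583) = 2.230 × 10^4
E = (2.230 × 10^4)^3.5088 = 1.809 × 10^15 J

E ≈ 1.81 × 10^15 J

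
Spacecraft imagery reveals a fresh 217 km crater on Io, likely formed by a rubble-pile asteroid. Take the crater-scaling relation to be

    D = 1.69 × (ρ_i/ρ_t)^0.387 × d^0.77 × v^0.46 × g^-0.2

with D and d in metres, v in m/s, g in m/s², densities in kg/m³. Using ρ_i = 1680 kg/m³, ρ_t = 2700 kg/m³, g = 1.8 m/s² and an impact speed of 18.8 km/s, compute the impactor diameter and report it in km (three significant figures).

Rearranging for d: d = [D / (1.69 · (1680/2700)^0.387 · 18800^0.46 · 1.8^-0.2)]^(1/0.77).
D = 217000 m.
(1680/2700)^0.387 = 0.8323
18800^0.46 = 92.49
1.8^-0.2 = 0.8891
Denominator = 1.69 × 0.8323 × 92.49 × 0.8891 = 115.7
D / 115.7 = 217000 / 115.7 = 1876
d = 1876^(1/0.77) = 1876^1.2987 = 17822 m

d ≈ 17.8 km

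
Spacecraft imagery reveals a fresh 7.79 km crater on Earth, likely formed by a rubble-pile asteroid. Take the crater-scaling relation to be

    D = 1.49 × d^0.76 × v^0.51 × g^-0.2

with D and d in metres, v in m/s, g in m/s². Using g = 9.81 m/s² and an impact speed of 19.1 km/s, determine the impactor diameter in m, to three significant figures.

d ≈ 191 m

Rearranging for d: d = [D / (1.49 · 19100^0.51 · 9.81^-0.2)]^(1/0.76).
D = 7790 m.
19100^0.51 = 152.5
9.81^-0.2 = 0.6334
Denominator = 1.49 × 152.5 × 0.6334 = 143.9
D / 143.9 = 7790 / 143.9 = 54.13
d = 54.13^(1/0.76) = 54.13^1.3158 = 190.9 m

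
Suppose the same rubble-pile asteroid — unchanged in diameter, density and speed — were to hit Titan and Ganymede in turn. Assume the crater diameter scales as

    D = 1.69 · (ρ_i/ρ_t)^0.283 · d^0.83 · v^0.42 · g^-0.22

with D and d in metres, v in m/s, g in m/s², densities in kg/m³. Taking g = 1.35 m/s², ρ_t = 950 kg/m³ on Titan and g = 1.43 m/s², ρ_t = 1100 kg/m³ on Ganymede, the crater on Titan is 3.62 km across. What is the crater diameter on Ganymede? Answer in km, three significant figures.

The impactor-only factors (d, v, ρ_i) cancel in the ratio, leaving D_Ganymede/D_Titan = (g_Ganymede/g_Titan)^-0.22 · (ρ_t,Titan/ρ_t,Ganymede)^0.283.
(1.43/1.35)^-0.22 = 1.059^-0.22 = 0.9875
(950/1100)^0.283 = 0.8636^0.283 = 0.9593
Ratio = 0.9875 × 0.9593 = 0.9473
D_Ganymede = 0.9473 × 3.62 km = 3.43 km

D ≈ 3.43 km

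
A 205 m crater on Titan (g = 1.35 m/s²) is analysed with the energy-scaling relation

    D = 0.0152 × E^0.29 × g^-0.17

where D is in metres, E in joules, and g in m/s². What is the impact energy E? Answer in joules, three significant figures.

Rearranging: E = [D / (0.0152 · g^-0.17)]^(1/0.29).
g^-0.17 = 1.35^-0.17 = 0.9503
D / (0.0152 × 0.9503) = 205 / (0.01444) = 1.420 × 10^4
E = (1.420 × 10^4)^3.4483 = 2.081 × 10^14 J

E ≈ 2.08 × 10^14 J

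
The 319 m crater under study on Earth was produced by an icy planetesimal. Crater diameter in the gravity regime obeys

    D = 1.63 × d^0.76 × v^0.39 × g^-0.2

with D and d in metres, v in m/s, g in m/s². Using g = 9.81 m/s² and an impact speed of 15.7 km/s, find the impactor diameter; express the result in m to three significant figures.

Rearranging for d: d = [D / (1.63 · 15700^0.39 · 9.81^-0.2)]^(1/0.76).
15700^0.39 = 43.29
9.81^-0.2 = 0.6334
Denominator = 1.63 × 43.29 × 0.6334 = 44.69
D / 44.69 = 319 / 44.69 = 7.138
d = 7.138^(1/0.76) = 7.138^1.3158 = 13.28 m

d ≈ 13.3 m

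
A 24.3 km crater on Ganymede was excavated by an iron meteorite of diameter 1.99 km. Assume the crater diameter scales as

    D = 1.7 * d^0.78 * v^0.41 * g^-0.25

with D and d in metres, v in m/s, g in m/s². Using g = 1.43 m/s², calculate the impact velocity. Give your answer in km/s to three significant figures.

Rearranging for v: v = [D / (1.7 · 1990^0.78 · 1.43^-0.25)]^(1/0.41).
D = 24300 m.
1990^0.78 = 374.2
1.43^-0.25 = 0.9145
Denominator = 1.7 × 374.2 × 0.9145 = 581.8
D / 581.8 = 24300 / 581.8 = 41.77
v = 41.77^(1/0.41) = 41.77^2.439 = 8980 m/s

v ≈ 8.98 km/s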